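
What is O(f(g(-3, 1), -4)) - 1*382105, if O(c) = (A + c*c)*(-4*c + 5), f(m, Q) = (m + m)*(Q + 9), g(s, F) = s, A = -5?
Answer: -270230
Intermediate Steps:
f(m, Q) = 2*m*(9 + Q) (f(m, Q) = (2*m)*(9 + Q) = 2*m*(9 + Q))
O(c) = (-5 + c²)*(5 - 4*c) (O(c) = (-5 + c*c)*(-4*c + 5) = (-5 + c²)*(5 - 4*c))
O(f(g(-3, 1), -4)) - 1*382105 = (-25 - 4*(-216*(9 - 4)³) + 5*(2*(-3)*(9 - 4))² + 20*(2*(-3)*(9 - 4))) - 1*382105 = (-25 - 4*(2*(-3)*5)³ + 5*(2*(-3)*5)² + 20*(2*(-3)*5)) - 382105 = (-25 - 4*(-30)³ + 5*(-30)² + 20*(-30)) - 382105 = (-25 - 4*(-27000) + 5*900 - 600) - 382105 = (-25 + 108000 + 4500 - 600) - 382105 = 111875 - 382105 = -270230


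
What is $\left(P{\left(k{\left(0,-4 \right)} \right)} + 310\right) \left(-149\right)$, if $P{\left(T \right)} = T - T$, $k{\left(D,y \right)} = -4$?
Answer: $-46190$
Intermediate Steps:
$P{\left(T \right)} = 0$
$\left(P{\left(k{\left(0,-4 \right)} \right)} + 310\right) \left(-149\right) = \left(0 + 310\right) \left(-149\right) = 310 \left(-149\right) = -46190$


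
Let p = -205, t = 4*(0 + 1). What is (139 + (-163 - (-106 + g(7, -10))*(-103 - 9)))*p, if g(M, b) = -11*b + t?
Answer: -178760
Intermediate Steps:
t = 4 (t = 4*1 = 4)
g(M, b) = 4 - 11*b (g(M, b) = -11*b + 4 = 4 - 11*b)
(139 + (-163 - (-106 + g(7, -10))*(-103 - 9)))*p = (139 + (-163 - (-106 + (4 - 11*(-10)))*(-103 - 9)))*(-205) = (139 + (-163 - (-106 + (4 + 110))*(-112)))*(-205) = (139 + (-163 - (-106 + 114)*(-112)))*(-205) = (139 + (-163 - 8*(-112)))*(-205) = (139 + (-163 - 1*(-896)))*(-205) = (139 + (-163 + 896))*(-205) = (139 + 733)*(-205) = 872*(-205) = -178760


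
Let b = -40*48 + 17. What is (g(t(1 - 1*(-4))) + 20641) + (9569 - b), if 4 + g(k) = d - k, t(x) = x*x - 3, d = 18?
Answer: 32105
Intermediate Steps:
b = -1903 (b = -1920 + 17 = -1903)
t(x) = -3 + x² (t(x) = x² - 3 = -3 + x²)
g(k) = 14 - k (g(k) = -4 + (18 - k) = 14 - k)
(g(t(1 - 1*(-4))) + 20641) + (9569 - b) = ((14 - (-3 + (1 - 1*(-4))²)) + 20641) + (9569 - 1*(-1903)) = ((14 - (-3 + (1 + 4)²)) + 20641) + (9569 + 1903) = ((14 - (-3 + 5²)) + 20641) + 11472 = ((14 - (-3 + 25)) + 20641) + 11472 = ((14 - 1*22) + 20641) + 11472 = ((14 - 22) + 20641) + 11472 = (-8 + 20641) + 11472 = 20633 + 11472 = 32105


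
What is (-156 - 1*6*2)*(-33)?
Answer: 5544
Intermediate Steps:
(-156 - 1*6*2)*(-33) = (-156 - 6*2)*(-33) = (-156 - 1*12)*(-33) = (-156 - 12)*(-33) = -168*(-33) = 5544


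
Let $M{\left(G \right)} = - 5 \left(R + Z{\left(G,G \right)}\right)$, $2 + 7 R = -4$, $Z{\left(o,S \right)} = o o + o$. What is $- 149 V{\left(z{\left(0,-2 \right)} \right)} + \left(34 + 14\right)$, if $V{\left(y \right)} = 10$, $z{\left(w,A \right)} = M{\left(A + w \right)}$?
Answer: $-1442$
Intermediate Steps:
$Z{\left(o,S \right)} = o + o^{2}$ ($Z{\left(o,S \right)} = o^{2} + o = o + o^{2}$)
$R = - \frac{6}{7}$ ($R = - \frac{2}{7} + \frac{1}{7} \left(-4\right) = - \frac{2}{7} - \frac{4}{7} = - \frac{6}{7} \approx -0.85714$)
$M{\left(G \right)} = \frac{30}{7} - 5 G \left(1 + G\right)$ ($M{\left(G \right)} = - 5 \left(- \frac{6}{7} + G \left(1 + G\right)\right) = \frac{30}{7} - 5 G \left(1 + G\right)$)
$z{\left(w,A \right)} = \frac{30}{7} - 5 \left(A + w\right) \left(1 + A + w\right)$ ($z{\left(w,A \right)} = \frac{30}{7} - 5 \left(A + w\right) \left(1 + \left(A + w\right)\right) = \frac{30}{7} - 5 \left(A + w\right) \left(1 + A + w\right)$)
$- 149 V{\left(z{\left(0,-2 \right)} \right)} + \left(34 + 14\right) = \left(-149\right) 10 + \left(34 + 14\right) = -1490 + 48 = -1442$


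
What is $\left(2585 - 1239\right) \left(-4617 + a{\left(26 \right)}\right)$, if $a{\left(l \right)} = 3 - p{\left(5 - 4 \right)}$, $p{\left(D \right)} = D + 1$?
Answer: $-6213136$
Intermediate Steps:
$p{\left(D \right)} = 1 + D$
$a{\left(l \right)} = 1$ ($a{\left(l \right)} = 3 - \left(1 + \left(5 - 4\right)\right) = 3 - \left(1 + 1\right) = 3 - 2 = 1$)
$\left(2585 - 1239\right) \left(-4617 + a{\left(26 \right)}\right) = \left(2585 - 1239\right) \left(-4617 + 1\right) = 1346 \left(-4616\right) = -6213136$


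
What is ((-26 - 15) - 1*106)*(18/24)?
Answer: -441/4 ≈ -110.25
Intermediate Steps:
((-26 - 15) - 1*106)*(18/24) = (-41 - 106)*(18*(1/24)) = -147*¾ = -441/4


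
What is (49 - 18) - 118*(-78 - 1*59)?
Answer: 16197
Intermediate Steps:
(49 - 18) - 118*(-78 - 1*59) = 31 - 118*(-78 - 59) = 31 - 118*(-137) = 31 + 16166 = 16197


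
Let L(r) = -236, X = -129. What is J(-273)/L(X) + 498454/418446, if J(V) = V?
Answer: 115935451/49376628 ≈ 2.3480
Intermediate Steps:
J(-273)/L(X) + 498454/418446 = -273/(-236) + 498454/418446 = -273*(-1/236) + 498454*(1/418446) = 273/236 + 249227/209223 = 115935451/49376628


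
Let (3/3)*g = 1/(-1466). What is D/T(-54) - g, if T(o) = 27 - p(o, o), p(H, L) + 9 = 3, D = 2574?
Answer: 114349/1466 ≈ 78.001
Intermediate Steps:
p(H, L) = -6 (p(H, L) = -9 + 3 = -6)
T(o) = 33 (T(o) = 27 - 1*(-6) = 27 + 6 = 33)
g = -1/1466 (g = 1/(-1466) = -1/1466 ≈ -0.00068213)
D/T(-54) - g = 2574/33 - 1*(-1/1466) = 2574*(1/33) + 1/1466 = 78 + 1/1466 = 114349/1466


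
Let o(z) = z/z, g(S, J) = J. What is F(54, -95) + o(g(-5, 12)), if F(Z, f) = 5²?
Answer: 26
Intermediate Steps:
F(Z, f) = 25
o(z) = 1
F(54, -95) + o(g(-5, 12)) = 25 + 1 = 26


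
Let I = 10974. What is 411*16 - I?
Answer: -4398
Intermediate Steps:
411*16 - I = 411*16 - 1*10974 = 6576 - 10974 = -4398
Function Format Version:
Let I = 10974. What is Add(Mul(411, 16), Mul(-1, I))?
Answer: -4398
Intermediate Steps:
Add(Mul(411, 16), Mul(-1, I)) = Add(Mul(411, 16), Mul(-1, 10974)) = Add(6576, -10974) = -4398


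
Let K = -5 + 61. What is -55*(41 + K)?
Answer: -5335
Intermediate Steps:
K = 56
-55*(41 + K) = -55*(41 + 56) = -55*97 = -5335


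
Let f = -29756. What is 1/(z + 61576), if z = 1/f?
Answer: 29756/1832255455 ≈ 1.6240e-5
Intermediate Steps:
z = -1/29756 (z = 1/(-29756) = -1/29756 ≈ -3.3607e-5)
1/(z + 61576) = 1/(-1/29756 + 61576) = 1/(1832255455/29756) = 29756/1832255455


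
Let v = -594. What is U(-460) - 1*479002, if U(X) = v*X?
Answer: -205762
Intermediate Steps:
U(X) = -594*X
U(-460) - 1*479002 = -594*(-460) - 1*479002 = 273240 - 479002 = -205762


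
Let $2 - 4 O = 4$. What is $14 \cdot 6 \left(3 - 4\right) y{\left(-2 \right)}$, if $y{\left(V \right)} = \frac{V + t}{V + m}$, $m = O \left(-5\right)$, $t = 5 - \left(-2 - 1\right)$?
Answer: $-1008$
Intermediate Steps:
$O = - \frac{1}{2}$ ($O = \frac{1}{2} - 1 = - \frac{1}{2} \approx -0.5$)
$t = 8$ ($t = 5 - -3 = 5 + 3 = 8$)
$m = \frac{5}{2}$ ($m = \left(- \frac{1}{2}\right) \left(-5\right) = \frac{5}{2} \approx 2.5$)
$y{\left(V \right)} = \frac{8 + V}{\frac{5}{2} + V}$ ($y{\left(V \right)} = \frac{V + 8}{V + \frac{5}{2}} = \frac{8 + V}{\frac{5}{2} + V}$)
$14 \cdot 6 \left(3 - 4\right) y{\left(-2 \right)} = 14 \cdot 6 \left(3 - 4\right) \frac{2 \left(8 - 2\right)}{5 + 2 \left(-2\right)} = 84 \left(3 - 4\right) 2 \frac{1}{5 - 4} \cdot 6 = 84 \left(-1\right) 2 \cdot 1^{-1} \cdot 6 = - 84 \cdot 2 \cdot 1 \cdot 6 = \left(-84\right) 12 = -1008$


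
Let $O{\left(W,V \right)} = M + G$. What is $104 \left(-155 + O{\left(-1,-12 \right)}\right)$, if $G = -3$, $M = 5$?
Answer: $-15912$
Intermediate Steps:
$O{\left(W,V \right)} = 2$ ($O{\left(W,V \right)} = 5 - 3 = 2$)
$104 \left(-155 + O{\left(-1,-12 \right)}\right) = 104 \left(-155 + 2\right) = 104 \left(-153\right) = -15912$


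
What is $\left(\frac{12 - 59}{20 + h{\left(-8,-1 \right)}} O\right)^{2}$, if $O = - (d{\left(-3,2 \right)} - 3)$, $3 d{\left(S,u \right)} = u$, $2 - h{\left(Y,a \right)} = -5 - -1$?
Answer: $\frac{108241}{6084} \approx 17.791$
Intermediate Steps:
$h{\left(Y,a \right)} = 6$ ($h{\left(Y,a \right)} = 2 - \left(-5 - -1\right) = 2 - \left(-5 + 1\right) = 2 - -4 = 2 + 4 = 6$)
$d{\left(S,u \right)} = \frac{u}{3}$
$O = \frac{7}{3}$ ($O = - (\frac{1}{3} \cdot 2 - 3) = - (\frac{2}{3} - 3) = \left(-1\right) \left(- \frac{7}{3}\right) = \frac{7}{3} \approx 2.3333$)
$\left(\frac{12 - 59}{20 + h{\left(-8,-1 \right)}} O\right)^{2} = \left(\frac{12 - 59}{20 + 6} \cdot \frac{7}{3}\right)^{2} = \left(- \frac{47}{26} \cdot \frac{7}{3}\right)^{2} = \left(\left(-47\right) \frac{1}{26} \cdot \frac{7}{3}\right)^{2} = \left(\left(- \frac{47}{26}\right) \frac{7}{3}\right)^{2} = \left(- \frac{329}{78}\right)^{2} = \frac{108241}{6084}$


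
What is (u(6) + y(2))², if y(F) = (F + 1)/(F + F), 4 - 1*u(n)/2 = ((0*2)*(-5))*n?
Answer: 1225/16 ≈ 76.563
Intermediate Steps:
u(n) = 8 (u(n) = 8 - 2*(0*2)*(-5)*n = 8 - 2*0*(-5)*n = 8 - 0*n = 8 - 2*0 = 8 + 0 = 8)
y(F) = (1 + F)/(2*F) (y(F) = (1 + F)/((2*F)) = (1 + F)*(1/(2*F)) = (1 + F)/(2*F))
(u(6) + y(2))² = (8 + (½)*(1 + 2)/2)² = (8 + (½)*(½)*3)² = (8 + ¾)² = (35/4)² = 1225/16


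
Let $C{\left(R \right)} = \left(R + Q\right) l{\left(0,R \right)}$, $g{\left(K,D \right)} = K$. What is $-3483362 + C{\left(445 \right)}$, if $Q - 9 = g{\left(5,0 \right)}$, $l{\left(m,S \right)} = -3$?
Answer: $-3484739$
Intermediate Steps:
$Q = 14$ ($Q = 9 + 5 = 14$)
$C{\left(R \right)} = -42 - 3 R$ ($C{\left(R \right)} = \left(R + 14\right) \left(-3\right) = \left(14 + R\right) \left(-3\right) = -42 - 3 R$)
$-3483362 + C{\left(445 \right)} = -3483362 - 1377 = -3484739$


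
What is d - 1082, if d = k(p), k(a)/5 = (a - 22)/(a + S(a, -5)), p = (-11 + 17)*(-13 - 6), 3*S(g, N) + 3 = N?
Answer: -37666/35 ≈ -1076.2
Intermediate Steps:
S(g, N) = -1 + N/3
p = -114 (p = 6*(-19) = -114)
k(a) = 5*(-22 + a)/(-8/3 + a) (k(a) = 5*((a - 22)/(a + (-1 + (⅓)*(-5)))) = 5*((-22 + a)/(a + (-1 - 5/3))) = 5*((-22 + a)/(a - 8/3)) = 5*((-22 + a)/(-8/3 + a)) = 5*(-22 + a)/(-8/3 + a))
d = 204/35 (d = 15*(-22 - 114)/(-8 + 3*(-114)) = 15*(-136)/(-8 - 342) = 15*(-136)/(-350) = 15*(-1/350)*(-136) = 204/35 ≈ 5.8286)
d - 1082 = 204/35 - 1082 = -37666/35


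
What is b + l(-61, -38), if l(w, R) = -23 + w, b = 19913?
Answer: 19829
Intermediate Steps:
b + l(-61, -38) = 19913 + (-23 - 61) = 19913 - 84 = 19829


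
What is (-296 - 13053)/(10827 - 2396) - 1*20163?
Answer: -170007602/8431 ≈ -20165.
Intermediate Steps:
(-296 - 13053)/(10827 - 2396) - 1*20163 = -13349/8431 - 20163 = -170007602/8431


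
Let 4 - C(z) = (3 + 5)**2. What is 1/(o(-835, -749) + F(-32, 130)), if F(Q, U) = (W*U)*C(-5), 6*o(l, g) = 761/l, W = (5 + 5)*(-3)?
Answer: 5010/1172339239 ≈ 4.2735e-6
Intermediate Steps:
W = -30 (W = 10*(-3) = -30)
C(z) = -60 (C(z) = 4 - (3 + 5)**2 = 4 - 1*8**2 = 4 - 1*64 = 4 - 64 = -60)
o(l, g) = 761/(6*l) (o(l, g) = (761/l)/6 = 761/(6*l))
F(Q, U) = 1800*U (F(Q, U) = -30*U*(-60) = 1800*U)
1/(o(-835, -749) + F(-32, 130)) = 1/((761/6)/(-835) + 1800*130) = 1/((761/6)*(-1/835) + 234000) = 1/(-761/5010 + 234000) = 1/(1172339239/5010) = 5010/1172339239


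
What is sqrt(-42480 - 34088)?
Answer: 2*I*sqrt(19142) ≈ 276.71*I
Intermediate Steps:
sqrt(-42480 - 34088) = sqrt(-76568) = 2*I*sqrt(19142)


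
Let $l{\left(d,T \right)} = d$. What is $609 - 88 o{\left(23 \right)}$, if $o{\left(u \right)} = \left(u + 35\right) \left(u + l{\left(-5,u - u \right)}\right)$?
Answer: $-91263$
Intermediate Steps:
$o{\left(u \right)} = \left(-5 + u\right) \left(35 + u\right)$ ($o{\left(u \right)} = \left(u + 35\right) \left(u - 5\right) = \left(35 + u\right) \left(-5 + u\right) = \left(-5 + u\right) \left(35 + u\right)$)
$609 - 88 o{\left(23 \right)} = 609 - 88 \left(-175 + 23^{2} + 30 \cdot 23\right) = 609 - 88 \left(-175 + 529 + 690\right) = 609 - 91872 = -91263$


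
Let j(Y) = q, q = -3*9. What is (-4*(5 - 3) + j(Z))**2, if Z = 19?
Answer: 1225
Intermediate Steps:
q = -27
j(Y) = -27
(-4*(5 - 3) + j(Z))**2 = (-4*(5 - 3) - 27)**2 = (-4*2 - 27)**2 = (-8 - 27)**2 = (-35)**2 = 1225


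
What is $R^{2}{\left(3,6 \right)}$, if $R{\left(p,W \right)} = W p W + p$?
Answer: $12321$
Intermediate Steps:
$R{\left(p,W \right)} = p + p W^{2}$ ($R{\left(p,W \right)} = p W^{2} + p = p + p W^{2}$)
$R^{2}{\left(3,6 \right)} = \left(3 \left(1 + 6^{2}\right)\right)^{2} = \left(3 \left(1 + 36\right)\right)^{2} = \left(3 \cdot 37\right)^{2} = 111^{2} = 12321$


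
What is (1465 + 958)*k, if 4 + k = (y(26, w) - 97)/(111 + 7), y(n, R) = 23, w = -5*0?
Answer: -661479/59 ≈ -11212.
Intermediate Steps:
w = 0
k = -273/59 (k = -4 + (23 - 97)/(111 + 7) = -4 - 74/118 = -4 - 74*1/118 = -4 - 37/59 = -273/59 ≈ -4.6271)
(1465 + 958)*k = (1465 + 958)*(-273/59) = 2423*(-273/59) = -661479/59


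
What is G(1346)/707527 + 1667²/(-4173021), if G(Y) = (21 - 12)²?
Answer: -1965800982802/2952525029067 ≈ -0.66580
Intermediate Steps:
G(Y) = 81 (G(Y) = 9² = 81)
G(1346)/707527 + 1667²/(-4173021) = 81/707527 + 1667²/(-4173021) = 81*(1/707527) + 2778889*(-1/4173021) = 81/707527 - 2778889/4173021 = -1965800982802/2952525029067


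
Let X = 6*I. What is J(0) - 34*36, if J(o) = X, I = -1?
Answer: -1230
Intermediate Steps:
X = -6 (X = 6*(-1) = -6)
J(o) = -6
J(0) - 34*36 = -6 - 34*36 = -6 - 1224 = -1230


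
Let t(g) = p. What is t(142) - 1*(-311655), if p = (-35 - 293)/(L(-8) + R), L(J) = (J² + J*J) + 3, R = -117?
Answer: 2181421/7 ≈ 3.1163e+5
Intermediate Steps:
L(J) = 3 + 2*J² (L(J) = (J² + J²) + 3 = 2*J² + 3 = 3 + 2*J²)
p = -164/7 (p = (-35 - 293)/((3 + 2*(-8)²) - 117) = -328/((3 + 2*64) - 117) = -328/((3 + 128) - 117) = -328/(131 - 117) = -328/14 = -328*1/14 = -164/7 ≈ -23.429)
t(g) = -164/7
t(142) - 1*(-311655) = -164/7 - 1*(-311655) = -164/7 + 311655 = 2181421/7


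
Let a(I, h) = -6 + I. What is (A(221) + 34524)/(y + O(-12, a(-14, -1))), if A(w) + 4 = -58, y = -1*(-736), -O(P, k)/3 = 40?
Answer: 17231/308 ≈ 55.945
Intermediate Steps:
O(P, k) = -120 (O(P, k) = -3*40 = -120)
y = 736
A(w) = -62 (A(w) = -4 - 58 = -62)
(A(221) + 34524)/(y + O(-12, a(-14, -1))) = (-62 + 34524)/(736 - 120) = 34462/616 = 34462*(1/616) = 17231/308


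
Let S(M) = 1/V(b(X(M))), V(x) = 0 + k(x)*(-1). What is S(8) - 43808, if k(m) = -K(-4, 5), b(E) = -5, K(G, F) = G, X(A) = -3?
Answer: -175233/4 ≈ -43808.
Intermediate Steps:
k(m) = 4 (k(m) = -1*(-4) = 4)
V(x) = -4 (V(x) = 0 + 4*(-1) = 0 - 4 = -4)
S(M) = -¼ (S(M) = 1/(-4) = -¼)
S(8) - 43808 = -¼ - 43808 = -175233/4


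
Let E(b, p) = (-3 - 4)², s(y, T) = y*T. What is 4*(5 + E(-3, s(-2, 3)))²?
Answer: 11664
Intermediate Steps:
s(y, T) = T*y
E(b, p) = 49 (E(b, p) = (-7)² = 49)
4*(5 + E(-3, s(-2, 3)))² = 4*(5 + 49)² = 4*54² = 4*2916 = 11664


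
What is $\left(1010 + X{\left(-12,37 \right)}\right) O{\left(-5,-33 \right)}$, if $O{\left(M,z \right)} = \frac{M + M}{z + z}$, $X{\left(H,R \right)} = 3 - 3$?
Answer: $\frac{5050}{33} \approx 153.03$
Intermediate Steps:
$X{\left(H,R \right)} = 0$
$O{\left(M,z \right)} = \frac{M}{z}$ ($O{\left(M,z \right)} = \frac{2 M}{2 z} = 2 M \frac{1}{2 z} = \frac{M}{z}$)
$\left(1010 + X{\left(-12,37 \right)}\right) O{\left(-5,-33 \right)} = \left(1010 + 0\right) \left(- \frac{5}{-33}\right) = 1010 \left(\left(-5\right) \left(- \frac{1}{33}\right)\right) = 1010 \cdot \frac{5}{33} = \frac{5050}{33}$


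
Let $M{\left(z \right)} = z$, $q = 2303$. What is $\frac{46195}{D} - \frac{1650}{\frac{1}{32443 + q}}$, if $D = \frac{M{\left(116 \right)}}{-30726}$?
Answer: $- \frac{4034885985}{58} \approx -6.9567 \cdot 10^{7}$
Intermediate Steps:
$D = - \frac{58}{15363}$ ($D = \frac{116}{-30726} = 116 \left(- \frac{1}{30726}\right) = - \frac{58}{15363} \approx -0.0037753$)
$\frac{46195}{D} - \frac{1650}{\frac{1}{32443 + q}} = \frac{46195}{- \frac{58}{15363}} - \frac{1650}{\frac{1}{32443 + 2303}} = 46195 \left(- \frac{15363}{58}\right) - \frac{1650}{\frac{1}{34746}} = - \frac{709693785}{58} - 1650 \frac{1}{\frac{1}{34746}} = - \frac{709693785}{58} - 57330900 = - \frac{4034885985}{58}$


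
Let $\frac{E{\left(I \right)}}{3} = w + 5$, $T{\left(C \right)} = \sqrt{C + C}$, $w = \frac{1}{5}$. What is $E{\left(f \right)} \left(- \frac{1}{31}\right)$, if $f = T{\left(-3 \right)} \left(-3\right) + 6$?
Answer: $- \frac{78}{155} \approx -0.50323$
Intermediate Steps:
$w = \frac{1}{5} \approx 0.2$
$T{\left(C \right)} = \sqrt{2} \sqrt{C}$ ($T{\left(C \right)} = \sqrt{2 C} = \sqrt{2} \sqrt{C}$)
$f = 6 - 3 i \sqrt{6}$ ($f = \sqrt{2} \sqrt{-3} \left(-3\right) + 6 = \sqrt{2} i \sqrt{3} \left(-3\right) + 6 = i \sqrt{6} \left(-3\right) + 6 = - 3 i \sqrt{6} + 6 = 6 - 3 i \sqrt{6} \approx 6.0 - 7.3485 i$)
$E{\left(I \right)} = \frac{78}{5}$ ($E{\left(I \right)} = 3 \left(\frac{1}{5} + 5\right) = 3 \cdot \frac{26}{5} = \frac{78}{5}$)
$E{\left(f \right)} \left(- \frac{1}{31}\right) = \frac{78 \left(- \frac{1}{31}\right)}{5} = \frac{78 \left(\left(-1\right) \frac{1}{31}\right)}{5} = \frac{78}{5} \left(- \frac{1}{31}\right) = - \frac{78}{155}$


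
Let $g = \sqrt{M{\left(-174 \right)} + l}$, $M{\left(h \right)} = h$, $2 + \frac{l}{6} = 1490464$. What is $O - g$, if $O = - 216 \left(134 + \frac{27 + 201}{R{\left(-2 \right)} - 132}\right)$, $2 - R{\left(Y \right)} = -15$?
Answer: $- \frac{3279312}{115} - 21 \sqrt{20278} \approx -31506.0$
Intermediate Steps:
$l = 8942772$ ($l = -12 + 6 \cdot 1490464 = -12 + 8942784 = 8942772$)
$R{\left(Y \right)} = 17$ ($R{\left(Y \right)} = 2 - -15 = 2 + 15 = 17$)
$g = 21 \sqrt{20278}$ ($g = \sqrt{-174 + 8942772} = \sqrt{8942598} = 21 \sqrt{20278} \approx 2990.4$)
$O = - \frac{3279312}{115}$ ($O = - 216 \left(134 + \frac{27 + 201}{17 - 132}\right) = - 216 \left(134 + \frac{228}{-115}\right) = - 216 \left(134 + 228 \left(- \frac{1}{115}\right)\right) = - 216 \left(134 - \frac{228}{115}\right) = \left(-216\right) \frac{15182}{115} = - \frac{3279312}{115} \approx -28516.0$)
$O - g = - \frac{3279312}{115} - 21 \sqrt{20278}$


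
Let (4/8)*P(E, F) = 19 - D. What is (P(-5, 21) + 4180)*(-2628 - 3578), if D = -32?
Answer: -26574092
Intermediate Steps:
P(E, F) = 102 (P(E, F) = 2*(19 - 1*(-32)) = 2*(19 + 32) = 2*51 = 102)
(P(-5, 21) + 4180)*(-2628 - 3578) = (102 + 4180)*(-2628 - 3578) = 4282*(-6206) = -26574092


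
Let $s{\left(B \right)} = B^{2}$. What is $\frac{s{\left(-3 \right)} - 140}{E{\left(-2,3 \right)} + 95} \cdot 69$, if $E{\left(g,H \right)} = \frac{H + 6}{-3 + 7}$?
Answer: $- \frac{36156}{389} \approx -92.946$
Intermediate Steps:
$E{\left(g,H \right)} = \frac{3}{2} + \frac{H}{4}$ ($E{\left(g,H \right)} = \frac{6 + H}{4} = \left(6 + H\right) \frac{1}{4} = \frac{3}{2} + \frac{H}{4}$)
$\frac{s{\left(-3 \right)} - 140}{E{\left(-2,3 \right)} + 95} \cdot 69 = \frac{\left(-3\right)^{2} - 140}{\left(\frac{3}{2} + \frac{1}{4} \cdot 3\right) + 95} \cdot 69 = \frac{9 - 140}{\left(\frac{3}{2} + \frac{3}{4}\right) + 95} \cdot 69 = - \frac{131}{\frac{9}{4} + 95} \cdot 69 = - \frac{131}{\frac{389}{4}} \cdot 69 = \left(-131\right) \frac{4}{389} \cdot 69 = \left(- \frac{524}{389}\right) 69 = - \frac{36156}{389}$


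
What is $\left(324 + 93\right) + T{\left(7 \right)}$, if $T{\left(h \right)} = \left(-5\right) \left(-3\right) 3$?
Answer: $462$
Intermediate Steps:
$T{\left(h \right)} = 45$ ($T{\left(h \right)} = 15 \cdot 3 = 45$)
$\left(324 + 93\right) + T{\left(7 \right)} = \left(324 + 93\right) + 45 = 417 + 45 = 462$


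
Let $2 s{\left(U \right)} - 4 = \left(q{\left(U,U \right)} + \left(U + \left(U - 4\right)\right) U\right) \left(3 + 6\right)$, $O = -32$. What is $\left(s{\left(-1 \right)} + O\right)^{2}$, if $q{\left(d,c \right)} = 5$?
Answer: $\frac{1521}{4} \approx 380.25$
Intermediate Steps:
$s{\left(U \right)} = \frac{49}{2} + \frac{9 U \left(-4 + 2 U\right)}{2}$ ($s{\left(U \right)} = 2 + \frac{\left(5 + \left(U + \left(U - 4\right)\right) U\right) \left(3 + 6\right)}{2} = 2 + \frac{\left(5 + \left(U + \left(-4 + U\right)\right) U\right) 9}{2} = 2 + \frac{\left(5 + \left(-4 + 2 U\right) U\right) 9}{2} = 2 + \frac{\left(5 + U \left(-4 + 2 U\right)\right) 9}{2} = 2 + \frac{45 + 9 U \left(-4 + 2 U\right)}{2} = 2 + \left(\frac{45}{2} + \frac{9 U \left(-4 + 2 U\right)}{2}\right) = \frac{49}{2} + \frac{9 U \left(-4 + 2 U\right)}{2}$)
$\left(s{\left(-1 \right)} + O\right)^{2} = \left(\left(\frac{49}{2} - -18 + 9 \left(-1\right)^{2}\right) - 32\right)^{2} = \left(\left(\frac{49}{2} + 18 + 9 \cdot 1\right) - 32\right)^{2} = \left(\left(\frac{49}{2} + 18 + 9\right) - 32\right)^{2} = \left(\frac{103}{2} - 32\right)^{2} = \left(\frac{39}{2}\right)^{2} = \frac{1521}{4}$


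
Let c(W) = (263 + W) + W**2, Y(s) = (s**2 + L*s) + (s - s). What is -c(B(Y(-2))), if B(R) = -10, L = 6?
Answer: -353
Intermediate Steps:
Y(s) = s**2 + 6*s (Y(s) = (s**2 + 6*s) + (s - s) = (s**2 + 6*s) + 0 = s**2 + 6*s)
c(W) = 263 + W + W**2
-c(B(Y(-2))) = -(263 - 10 + (-10)**2) = -(263 - 10 + 100) = -1*353 = -353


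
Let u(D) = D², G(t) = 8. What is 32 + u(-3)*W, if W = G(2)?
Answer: 104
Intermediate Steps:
W = 8
32 + u(-3)*W = 32 + (-3)²*8 = 32 + 9*8 = 32 + 72 = 104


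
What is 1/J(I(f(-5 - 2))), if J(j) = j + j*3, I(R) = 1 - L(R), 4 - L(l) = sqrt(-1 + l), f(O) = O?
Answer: -3/68 - I*sqrt(2)/34 ≈ -0.044118 - 0.041595*I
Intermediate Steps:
L(l) = 4 - sqrt(-1 + l)
I(R) = -3 + sqrt(-1 + R) (I(R) = 1 - (4 - sqrt(-1 + R)) = 1 + (-4 + sqrt(-1 + R)) = -3 + sqrt(-1 + R))
J(j) = 4*j (J(j) = j + 3*j = 4*j)
1/J(I(f(-5 - 2))) = 1/(4*(-3 + sqrt(-1 + (-5 - 2)))) = 1/(4*(-3 + sqrt(-1 - 7))) = 1/(4*(-3 + sqrt(-8))) = 1/(4*(-3 + 2*I*sqrt(2))) = 1/(-12 + 8*I*sqrt(2))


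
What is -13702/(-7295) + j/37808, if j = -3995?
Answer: 28758923/16224080 ≈ 1.7726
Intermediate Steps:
-13702/(-7295) + j/37808 = -13702/(-7295) - 3995/37808 = -13702*(-1/7295) - 3995*1/37808 = 13702/7295 - 235/2224 = 28758923/16224080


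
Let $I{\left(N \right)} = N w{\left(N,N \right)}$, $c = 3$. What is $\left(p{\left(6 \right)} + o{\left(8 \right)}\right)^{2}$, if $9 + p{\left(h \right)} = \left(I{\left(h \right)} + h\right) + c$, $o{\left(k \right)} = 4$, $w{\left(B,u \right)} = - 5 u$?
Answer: $30976$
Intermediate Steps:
$I{\left(N \right)} = - 5 N^{2}$ ($I{\left(N \right)} = N \left(- 5 N\right) = - 5 N^{2}$)
$p{\left(h \right)} = -6 + h - 5 h^{2}$ ($p{\left(h \right)} = -9 - \left(-3 - h + 5 h^{2}\right) = -9 + \left(3 + h - 5 h^{2}\right) = -6 + h - 5 h^{2}$)
$\left(p{\left(6 \right)} + o{\left(8 \right)}\right)^{2} = \left(\left(-6 + 6 - 5 \cdot 6^{2}\right) + 4\right)^{2} = \left(\left(-6 + 6 - 180\right) + 4\right)^{2} = \left(-180 + 4\right)^{2} = \left(-176\right)^{2} = 30976$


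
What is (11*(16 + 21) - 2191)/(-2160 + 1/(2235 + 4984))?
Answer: 12878696/15593039 ≈ 0.82593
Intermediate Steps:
(11*(16 + 21) - 2191)/(-2160 + 1/(2235 + 4984)) = (11*37 - 2191)/(-2160 + 1/7219) = (407 - 2191)/(-2160 + 1/7219) = -1784/(-15593039/7219) = -1784*(-7219/15593039) = 12878696/15593039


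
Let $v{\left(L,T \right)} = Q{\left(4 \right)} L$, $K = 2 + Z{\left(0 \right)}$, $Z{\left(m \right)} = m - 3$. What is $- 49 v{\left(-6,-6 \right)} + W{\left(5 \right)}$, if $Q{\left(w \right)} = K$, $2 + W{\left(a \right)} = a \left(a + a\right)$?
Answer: $-246$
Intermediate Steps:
$Z{\left(m \right)} = -3 + m$
$K = -1$ ($K = 2 + \left(-3 + 0\right) = 2 - 3 = -1$)
$W{\left(a \right)} = -2 + 2 a^{2}$ ($W{\left(a \right)} = -2 + a \left(a + a\right) = -2 + a 2 a = -2 + 2 a^{2}$)
$Q{\left(w \right)} = -1$
$v{\left(L,T \right)} = - L$
$- 49 v{\left(-6,-6 \right)} + W{\left(5 \right)} = - 49 \left(\left(-1\right) \left(-6\right)\right) - \left(2 - 2 \cdot 5^{2}\right) = \left(-49\right) 6 + \left(-2 + 2 \cdot 25\right) = -294 + \left(-2 + 50\right) = -294 + 48 = -246$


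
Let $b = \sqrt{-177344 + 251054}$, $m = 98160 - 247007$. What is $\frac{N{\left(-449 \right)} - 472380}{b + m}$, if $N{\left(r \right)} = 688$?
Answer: $\frac{70209939124}{22155355699} + \frac{4245228 \sqrt{910}}{22155355699} \approx 3.1748$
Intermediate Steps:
$m = -148847$
$b = 9 \sqrt{910}$ ($b = \sqrt{73710} = 9 \sqrt{910} \approx 271.5$)
$\frac{N{\left(-449 \right)} - 472380}{b + m} = \frac{688 - 472380}{9 \sqrt{910} - 148847} = - \frac{471692}{-148847 + 9 \sqrt{910}}$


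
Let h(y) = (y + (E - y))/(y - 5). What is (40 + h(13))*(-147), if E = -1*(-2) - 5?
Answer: -46599/8 ≈ -5824.9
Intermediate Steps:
E = -3 (E = 2 - 5 = -3)
h(y) = -3/(-5 + y) (h(y) = (y + (-3 - y))/(y - 5) = -3/(-5 + y))
(40 + h(13))*(-147) = (40 - 3/(-5 + 13))*(-147) = (40 - 3/8)*(-147) = (317/8)*(-147) = -46599/8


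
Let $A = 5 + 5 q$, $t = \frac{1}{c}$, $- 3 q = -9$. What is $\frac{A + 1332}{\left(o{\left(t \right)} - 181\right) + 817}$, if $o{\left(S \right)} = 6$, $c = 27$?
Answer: $\frac{676}{321} \approx 2.1059$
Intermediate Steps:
$q = 3$ ($q = \left(- \frac{1}{3}\right) \left(-9\right) = 3$)
$t = \frac{1}{27} \approx 0.037037$
$A = 20$ ($A = 5 + 5 \cdot 3 = 5 + 15 = 20$)
$\frac{A + 1332}{\left(o{\left(t \right)} - 181\right) + 817} = \frac{20 + 1332}{\left(6 - 181\right) + 817} = \frac{1352}{\left(6 - 181\right) + 817} = \frac{1352}{-175 + 817} = \frac{1352}{642} = 1352 \cdot \frac{1}{642} = \frac{676}{321}$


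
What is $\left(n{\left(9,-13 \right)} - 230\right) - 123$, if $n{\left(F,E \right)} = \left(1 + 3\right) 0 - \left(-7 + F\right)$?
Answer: $-355$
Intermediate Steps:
$n{\left(F,E \right)} = 7 - F$ ($n{\left(F,E \right)} = 4 \cdot 0 - \left(-7 + F\right) = 0 - \left(-7 + F\right) = 7 - F$)
$\left(n{\left(9,-13 \right)} - 230\right) - 123 = \left(\left(7 - 9\right) - 230\right) - 123 = \left(-2 - 230\right) - 123 = -232 - 123 = -355$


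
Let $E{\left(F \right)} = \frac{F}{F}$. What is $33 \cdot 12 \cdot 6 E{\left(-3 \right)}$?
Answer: $2376$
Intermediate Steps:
$E{\left(F \right)} = 1$
$33 \cdot 12 \cdot 6 E{\left(-3 \right)} = 33 \cdot 12 \cdot 6 \cdot 1 = 33 \cdot 72 \cdot 1 = 2376 \cdot 1 = 2376$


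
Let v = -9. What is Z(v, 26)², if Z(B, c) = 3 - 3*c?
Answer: 5625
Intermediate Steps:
Z(v, 26)² = (3 - 3*26)² = (3 - 78)² = (-75)² = 5625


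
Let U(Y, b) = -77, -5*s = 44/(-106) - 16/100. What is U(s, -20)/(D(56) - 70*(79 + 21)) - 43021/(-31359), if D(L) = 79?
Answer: 100054328/72345213 ≈ 1.3830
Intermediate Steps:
s = 762/6625 (s = -(44/(-106) - 16/100)/5 = -(44*(-1/106) - 16*1/100)/5 = -(-22/53 - 4/25)/5 = -1/5*(-762/1325) = 762/6625 ≈ 0.11502)
U(s, -20)/(D(56) - 70*(79 + 21)) - 43021/(-31359) = -77/(79 - 70*(79 + 21)) - 43021/(-31359) = -77/(79 - 70*100) - 43021*(-1/31359) = -77/(79 - 7000) + 43021/31359 = -77/(-6921) + 43021/31359 = -77*(-1/6921) + 43021/31359 = 77/6921 + 43021/31359 = 100054328/72345213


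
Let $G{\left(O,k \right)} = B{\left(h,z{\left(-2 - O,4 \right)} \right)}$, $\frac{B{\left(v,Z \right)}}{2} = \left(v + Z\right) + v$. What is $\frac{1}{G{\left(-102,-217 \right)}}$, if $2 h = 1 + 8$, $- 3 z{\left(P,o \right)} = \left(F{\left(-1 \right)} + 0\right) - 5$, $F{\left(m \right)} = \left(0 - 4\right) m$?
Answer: $\frac{3}{56} \approx 0.053571$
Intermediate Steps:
$F{\left(m \right)} = - 4 m$
$z{\left(P,o \right)} = \frac{1}{3}$ ($z{\left(P,o \right)} = - \frac{\left(\left(-4\right) \left(-1\right) + 0\right) - 5}{3} = - \frac{\left(4 + 0\right) - 5}{3} = - \frac{4 - 5}{3} = \left(- \frac{1}{3}\right) \left(-1\right) = \frac{1}{3}$)
$h = \frac{9}{2}$ ($h = \frac{1 + 8}{2} = \frac{1}{2} \cdot 9 = \frac{9}{2} \approx 4.5$)
$B{\left(v,Z \right)} = 2 Z + 4 v$ ($B{\left(v,Z \right)} = 2 \left(\left(v + Z\right) + v\right) = 2 \left(\left(Z + v\right) + v\right) = 2 \left(Z + 2 v\right) = 2 Z + 4 v$)
$G{\left(O,k \right)} = \frac{56}{3}$ ($G{\left(O,k \right)} = 2 \cdot \frac{1}{3} + 4 \cdot \frac{9}{2} = \frac{2}{3} + 18 = \frac{56}{3}$)
$\frac{1}{G{\left(-102,-217 \right)}} = \frac{1}{\frac{56}{3}} = \frac{3}{56}$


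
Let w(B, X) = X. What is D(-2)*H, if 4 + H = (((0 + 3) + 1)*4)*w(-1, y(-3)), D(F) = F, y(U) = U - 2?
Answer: 168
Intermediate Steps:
y(U) = -2 + U
H = -84 (H = -4 + (((0 + 3) + 1)*4)*(-2 - 3) = -4 + ((3 + 1)*4)*(-5) = -4 + (4*4)*(-5) = -4 + 16*(-5) = -4 - 80 = -84)
D(-2)*H = -2*(-84) = 168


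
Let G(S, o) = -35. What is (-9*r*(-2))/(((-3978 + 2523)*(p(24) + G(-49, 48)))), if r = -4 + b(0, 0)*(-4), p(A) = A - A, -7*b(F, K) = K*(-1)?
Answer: -24/16975 ≈ -0.0014138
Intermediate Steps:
b(F, K) = K/7 (b(F, K) = -K*(-1)/7 = -(-1)*K/7 = K/7)
p(A) = 0
r = -4 (r = -4 + ((⅐)*0)*(-4) = -4 + 0*(-4) = -4 + 0 = -4)
(-9*r*(-2))/(((-3978 + 2523)*(p(24) + G(-49, 48)))) = (-9*(-4)*(-2))/(((-3978 + 2523)*(0 - 35))) = (36*(-2))/((-1455*(-35))) = -72/50925 = -72*1/50925 = -24/16975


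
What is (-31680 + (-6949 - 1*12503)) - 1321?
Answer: -52453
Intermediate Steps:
(-31680 + (-6949 - 1*12503)) - 1321 = (-31680 + (-6949 - 12503)) - 1321 = (-31680 - 19452) - 1321 = -51132 - 1321 = -52453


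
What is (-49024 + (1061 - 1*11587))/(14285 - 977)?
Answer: -9925/2218 ≈ -4.4748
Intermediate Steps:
(-49024 + (1061 - 1*11587))/(14285 - 977) = (-49024 + (1061 - 11587))/13308 = (-49024 - 10526)*(1/13308) = -59550*1/13308 = -9925/2218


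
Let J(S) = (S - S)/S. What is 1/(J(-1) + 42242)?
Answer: 1/42242 ≈ 2.3673e-5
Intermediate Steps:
J(S) = 0 (J(S) = 0/S = 0)
1/(J(-1) + 42242) = 1/(0 + 42242) = 1/42242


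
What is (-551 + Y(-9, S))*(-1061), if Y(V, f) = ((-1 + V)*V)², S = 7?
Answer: -8009489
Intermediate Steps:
Y(V, f) = V²*(-1 + V)² (Y(V, f) = (V*(-1 + V))² = V²*(-1 + V)²)
(-551 + Y(-9, S))*(-1061) = (-551 + (-9)²*(-1 - 9)²)*(-1061) = (-551 + 81*(-10)²)*(-1061) = (-551 + 81*100)*(-1061) = (-551 + 8100)*(-1061) = 7549*(-1061) = -8009489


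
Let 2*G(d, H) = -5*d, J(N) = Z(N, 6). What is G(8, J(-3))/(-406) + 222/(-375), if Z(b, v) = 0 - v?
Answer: -13772/25375 ≈ -0.54274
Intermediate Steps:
Z(b, v) = -v
J(N) = -6 (J(N) = -1*6 = -6)
G(d, H) = -5*d/2 (G(d, H) = (-5*d)/2 = -5*d/2)
G(8, J(-3))/(-406) + 222/(-375) = -5/2*8/(-406) + 222/(-375) = -20*(-1/406) + 222*(-1/375) = 10/203 - 74/125 = -13772/25375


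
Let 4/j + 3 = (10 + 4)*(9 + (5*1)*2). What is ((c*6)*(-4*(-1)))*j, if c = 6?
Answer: 576/263 ≈ 2.1901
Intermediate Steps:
j = 4/263 (j = 4/(-3 + (10 + 4)*(9 + (5*1)*2)) = 4/(-3 + 14*(9 + 5*2)) = 4/(-3 + 14*(9 + 10)) = 4/(-3 + 14*19) = 4/(-3 + 266) = 4/263 ≈ 0.015209)
((c*6)*(-4*(-1)))*j = ((6*6)*(-4*(-1)))*(4/263) = (36*4)*(4/263) = 144*(4/263) = 576/263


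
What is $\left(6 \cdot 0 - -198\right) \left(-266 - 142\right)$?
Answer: $-80784$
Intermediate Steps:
$\left(6 \cdot 0 - -198\right) \left(-266 - 142\right) = \left(0 + 198\right) \left(-408\right) = 198 \left(-408\right) = -80784$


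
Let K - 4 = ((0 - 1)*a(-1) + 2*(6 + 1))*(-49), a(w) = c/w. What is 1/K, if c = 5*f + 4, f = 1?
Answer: -1/1123 ≈ -0.00089047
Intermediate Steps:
c = 9 (c = 5*1 + 4 = 5 + 4 = 9)
a(w) = 9/w
K = -1123 (K = 4 + ((0 - 1)*(9/(-1)) + 2*(6 + 1))*(-49) = 4 + (-9*(-1) + 2*7)*(-49) = 4 + (-1*(-9) + 14)*(-49) = 4 + (9 + 14)*(-49) = 4 + 23*(-49) = 4 - 1127 = -1123)
1/K = 1/(-1123) = -1/1123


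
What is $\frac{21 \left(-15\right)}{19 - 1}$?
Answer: $- \frac{35}{2} \approx -17.5$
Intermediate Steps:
$\frac{21 \left(-15\right)}{19 - 1} = - \frac{315}{18} = \left(-315\right) \frac{1}{18} = - \frac{35}{2}$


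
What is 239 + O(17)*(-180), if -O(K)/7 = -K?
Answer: -21181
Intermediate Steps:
O(K) = 7*K (O(K) = -(-7)*K = 7*K)
239 + O(17)*(-180) = 239 + (7*17)*(-180) = 239 + 119*(-180) = 239 - 21420 = -21181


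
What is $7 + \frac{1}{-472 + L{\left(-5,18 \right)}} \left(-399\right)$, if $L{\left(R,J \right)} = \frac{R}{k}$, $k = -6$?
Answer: $\frac{22183}{2827} \approx 7.8468$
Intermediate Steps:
$L{\left(R,J \right)} = - \frac{R}{6}$ ($L{\left(R,J \right)} = \frac{R}{-6} = R \left(- \frac{1}{6}\right) = - \frac{R}{6}$)
$7 + \frac{1}{-472 + L{\left(-5,18 \right)}} \left(-399\right) = 7 + \frac{1}{-472 - - \frac{5}{6}} \left(-399\right) = 7 + \frac{1}{-472 + \frac{5}{6}} \left(-399\right) = 7 + \frac{1}{- \frac{2827}{6}} \left(-399\right) = 7 - - \frac{2394}{2827} = 7 + \frac{2394}{2827} = \frac{22183}{2827}$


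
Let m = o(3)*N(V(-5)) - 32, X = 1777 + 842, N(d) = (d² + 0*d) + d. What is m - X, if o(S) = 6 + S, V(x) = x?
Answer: -2471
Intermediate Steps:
N(d) = d + d² (N(d) = (d² + 0) + d = d² + d = d + d²)
X = 2619
m = 148 (m = (6 + 3)*(-5*(1 - 5)) - 32 = 9*(-5*(-4)) - 32 = 9*20 - 32 = 180 - 32 = 148)
m - X = 148 - 1*2619 = 148 - 2619 = -2471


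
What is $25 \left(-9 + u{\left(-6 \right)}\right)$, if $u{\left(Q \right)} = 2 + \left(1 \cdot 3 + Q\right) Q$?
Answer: $275$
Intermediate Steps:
$u{\left(Q \right)} = 2 + Q \left(3 + Q\right)$ ($u{\left(Q \right)} = 2 + \left(3 + Q\right) Q = 2 + Q \left(3 + Q\right)$)
$25 \left(-9 + u{\left(-6 \right)}\right) = 25 \left(-9 + \left(2 + \left(-6\right)^{2} + 3 \left(-6\right)\right)\right) = 25 \left(-9 + \left(2 + 36 - 18\right)\right) = 25 \left(-9 + 20\right) = 25 \cdot 11 = 275$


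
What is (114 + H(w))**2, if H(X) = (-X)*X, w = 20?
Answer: 81796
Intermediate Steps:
H(X) = -X**2
(114 + H(w))**2 = (114 - 1*20**2)**2 = (114 - 1*400)**2 = (114 - 400)**2 = (-286)**2 = 81796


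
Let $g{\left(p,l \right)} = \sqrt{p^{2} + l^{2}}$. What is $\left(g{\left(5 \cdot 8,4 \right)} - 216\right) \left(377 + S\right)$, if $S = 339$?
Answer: $-154656 + 2864 \sqrt{101} \approx -1.2587 \cdot 10^{5}$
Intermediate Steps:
$g{\left(p,l \right)} = \sqrt{l^{2} + p^{2}}$
$\left(g{\left(5 \cdot 8,4 \right)} - 216\right) \left(377 + S\right) = \left(\sqrt{4^{2} + \left(5 \cdot 8\right)^{2}} - 216\right) \left(377 + 339\right) = \left(\sqrt{16 + 40^{2}} - 216\right) 716 = \left(\sqrt{16 + 1600} - 216\right) 716 = \left(\sqrt{1616} - 216\right) 716 = \left(4 \sqrt{101} - 216\right) 716 = \left(-216 + 4 \sqrt{101}\right) 716 = -154656 + 2864 \sqrt{101}$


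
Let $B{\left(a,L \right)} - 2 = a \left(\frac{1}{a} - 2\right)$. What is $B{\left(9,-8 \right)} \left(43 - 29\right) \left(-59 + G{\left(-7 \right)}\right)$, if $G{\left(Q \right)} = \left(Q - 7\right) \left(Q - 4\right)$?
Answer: $-19950$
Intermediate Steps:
$G{\left(Q \right)} = \left(-7 + Q\right) \left(-4 + Q\right)$
$B{\left(a,L \right)} = 2 + a \left(-2 + \frac{1}{a}\right)$ ($B{\left(a,L \right)} = 2 + a \left(\frac{1}{a} - 2\right) = 2 + a \left(-2 + \frac{1}{a}\right)$)
$B{\left(9,-8 \right)} \left(43 - 29\right) \left(-59 + G{\left(-7 \right)}\right) = \left(3 - 18\right) \left(43 - 29\right) \left(-59 + \left(28 + \left(-7\right)^{2} - -77\right)\right) = \left(3 - 18\right) 14 \left(-59 + \left(28 + 49 + 77\right)\right) = - 15 \cdot 14 \left(-59 + 154\right) = - 15 \cdot 14 \cdot 95 = \left(-15\right) 1330 = -19950$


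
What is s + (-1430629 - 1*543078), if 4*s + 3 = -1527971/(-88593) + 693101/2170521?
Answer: -506039032895160053/256390622604 ≈ -1.9737e+6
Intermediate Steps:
s = 933672712975/256390622604 (s = -3/4 + (-1527971/(-88593) + 693101/2170521)/4 = -3/4 + (-1527971*(-1/88593) + 693101*(1/2170521))/4 = -3/4 + (1527971/88593 + 693101/2170521)/4 = -3/4 + (1/4)*(1125965679928/64097655651) = -3/4 + 281491419982/64097655651 = 933672712975/256390622604 ≈ 3.6416)
s + (-1430629 - 1*543078) = 933672712975/256390622604 + (-1430629 - 1*543078) = 933672712975/256390622604 + (-1430629 - 543078) = 933672712975/256390622604 - 1973707 = -506039032895160053/256390622604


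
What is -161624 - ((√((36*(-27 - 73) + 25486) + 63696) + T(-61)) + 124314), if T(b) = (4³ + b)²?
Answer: -285947 - √85582 ≈ -2.8624e+5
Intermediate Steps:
T(b) = (64 + b)²
-161624 - ((√((36*(-27 - 73) + 25486) + 63696) + T(-61)) + 124314) = -161624 - ((√((36*(-27 - 73) + 25486) + 63696) + (64 - 61)²) + 124314) = -161624 - ((√((36*(-100) + 25486) + 63696) + 3²) + 124314) = -161624 - ((√((-3600 + 25486) + 63696) + 9) + 124314) = -161624 - ((√(21886 + 63696) + 9) + 124314) = -161624 - ((√85582 + 9) + 124314) = -161624 - ((9 + √85582) + 124314) = -161624 - (124323 + √85582) = -161624 + (-124323 - √85582) = -285947 - √85582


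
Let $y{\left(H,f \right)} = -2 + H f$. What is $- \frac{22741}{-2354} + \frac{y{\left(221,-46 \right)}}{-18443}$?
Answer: $\frac{443347735}{43414822} \approx 10.212$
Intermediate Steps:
$- \frac{22741}{-2354} + \frac{y{\left(221,-46 \right)}}{-18443} = - \frac{22741}{-2354} + \frac{-2 + 221 \left(-46\right)}{-18443} = \left(-22741\right) \left(- \frac{1}{2354}\right) + \left(-2 - 10166\right) \left(- \frac{1}{18443}\right) = \frac{22741}{2354} - - \frac{10168}{18443} = \frac{22741}{2354} + \frac{10168}{18443} = \frac{443347735}{43414822}$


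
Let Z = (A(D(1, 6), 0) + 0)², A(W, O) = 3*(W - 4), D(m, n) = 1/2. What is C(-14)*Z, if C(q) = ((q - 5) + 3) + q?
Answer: -6615/2 ≈ -3307.5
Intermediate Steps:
D(m, n) = ½
A(W, O) = -12 + 3*W (A(W, O) = 3*(-4 + W) = -12 + 3*W)
Z = 441/4 (Z = ((-12 + 3*(½)) + 0)² = ((-12 + 3/2) + 0)² = (-21/2 + 0)² = (-21/2)² = 441/4 ≈ 110.25)
C(q) = -2 + 2*q (C(q) = ((-5 + q) + 3) + q = (-2 + q) + q = -2 + 2*q)
C(-14)*Z = (-2 + 2*(-14))*(441/4) = (-2 - 28)*(441/4) = -30*441/4 = -6615/2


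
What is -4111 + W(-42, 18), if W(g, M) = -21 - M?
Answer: -4150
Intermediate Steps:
-4111 + W(-42, 18) = -4111 + (-21 - 1*18) = -4111 + (-21 - 18) = -4111 - 39 = -4150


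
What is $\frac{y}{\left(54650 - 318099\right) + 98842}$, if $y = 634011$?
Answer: $- \frac{211337}{54869} \approx -3.8517$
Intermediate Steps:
$\frac{y}{\left(54650 - 318099\right) + 98842} = \frac{634011}{\left(54650 - 318099\right) + 98842} = \frac{634011}{-263449 + 98842} = \frac{634011}{-164607} = 634011 \left(- \frac{1}{164607}\right) = - \frac{211337}{54869}$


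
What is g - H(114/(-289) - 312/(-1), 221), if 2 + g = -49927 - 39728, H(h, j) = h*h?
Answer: -15597965213/83521 ≈ -1.8676e+5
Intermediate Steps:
H(h, j) = h**2
g = -89657 (g = -2 + (-49927 - 39728) = -2 - 89655 = -89657)
g - H(114/(-289) - 312/(-1), 221) = -89657 - (114/(-289) - 312/(-1))**2 = -89657 - (114*(-1/289) - 312*(-1))**2 = -89657 - (-114/289 + 312)**2 = -89657 - (90054/289)**2 = -89657 - 1*8109722916/83521 = -89657 - 8109722916/83521 = -15597965213/83521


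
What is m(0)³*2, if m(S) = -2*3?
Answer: -432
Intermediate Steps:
m(S) = -6
m(0)³*2 = (-6)³*2 = -216*2 = -432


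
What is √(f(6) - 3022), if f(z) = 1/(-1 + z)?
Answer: I*√75545/5 ≈ 54.971*I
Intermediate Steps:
√(f(6) - 3022) = √(1/(-1 + 6) - 3022) = √(1/5 - 3022) = √(⅕ - 3022) = √(-15109/5) = I*√75545/5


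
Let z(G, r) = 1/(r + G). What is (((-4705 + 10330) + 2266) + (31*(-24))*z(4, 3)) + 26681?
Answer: 241260/7 ≈ 34466.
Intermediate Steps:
z(G, r) = 1/(G + r)
(((-4705 + 10330) + 2266) + (31*(-24))*z(4, 3)) + 26681 = (((-4705 + 10330) + 2266) + (31*(-24))/(4 + 3)) + 26681 = ((5625 + 2266) - 744/7) + 26681 = (7891 - 744*⅐) + 26681 = (7891 - 744/7) + 26681 = 54493/7 + 26681 = 241260/7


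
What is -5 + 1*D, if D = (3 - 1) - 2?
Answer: -5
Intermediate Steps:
D = 0 (D = 2 - 2 = 0)
-5 + 1*D = -5 + 1*0 = -5 + 0 = -5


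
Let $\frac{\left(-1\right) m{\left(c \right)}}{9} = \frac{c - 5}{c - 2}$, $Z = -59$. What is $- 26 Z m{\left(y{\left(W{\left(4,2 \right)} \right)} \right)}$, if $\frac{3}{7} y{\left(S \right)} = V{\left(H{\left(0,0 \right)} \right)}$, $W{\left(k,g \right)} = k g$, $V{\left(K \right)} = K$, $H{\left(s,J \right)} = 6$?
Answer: $- \frac{20709}{2} \approx -10355.0$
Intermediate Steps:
$W{\left(k,g \right)} = g k$
$y{\left(S \right)} = 14$ ($y{\left(S \right)} = \frac{7}{3} \cdot 6 = 14$)
$m{\left(c \right)} = - \frac{9 \left(-5 + c\right)}{-2 + c}$ ($m{\left(c \right)} = - 9 \frac{c - 5}{c - 2} = - 9 \frac{-5 + c}{-2 + c} = - \frac{9 \left(-5 + c\right)}{-2 + c}$)
$- 26 Z m{\left(y{\left(W{\left(4,2 \right)} \right)} \right)} = \left(-26\right) \left(-59\right) \frac{9 \left(5 - 14\right)}{-2 + 14} = 1534 \frac{9 \left(5 - 14\right)}{12} = 1534 \cdot 9 \cdot \frac{1}{12} \left(-9\right) = 1534 \left(- \frac{27}{4}\right) = - \frac{20709}{2}$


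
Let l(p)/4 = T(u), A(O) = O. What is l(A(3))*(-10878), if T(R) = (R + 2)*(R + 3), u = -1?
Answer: -87024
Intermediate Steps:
T(R) = (2 + R)*(3 + R)
l(p) = 8 (l(p) = 4*(6 + (-1)**2 + 5*(-1)) = 4*(6 + 1 - 5) = 4*2 = 8)
l(A(3))*(-10878) = 8*(-10878) = -87024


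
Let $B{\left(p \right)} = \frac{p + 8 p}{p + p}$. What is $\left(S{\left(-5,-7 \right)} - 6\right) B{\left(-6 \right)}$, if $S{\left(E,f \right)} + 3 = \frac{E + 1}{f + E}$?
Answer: $-39$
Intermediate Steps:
$B{\left(p \right)} = \frac{9}{2}$ ($B{\left(p \right)} = \frac{9 p}{2 p} = 9 p \frac{1}{2 p} = \frac{9}{2}$)
$S{\left(E,f \right)} = -3 + \frac{1 + E}{E + f}$ ($S{\left(E,f \right)} = -3 + \frac{E + 1}{f + E} = -3 + \frac{1 + E}{E + f}$)
$\left(S{\left(-5,-7 \right)} - 6\right) B{\left(-6 \right)} = \left(\frac{1 - -21 - -10}{-5 - 7} - 6\right) \frac{9}{2} = \left(\frac{1 + 21 + 10}{-12} - 6\right) \frac{9}{2} = \left(\left(- \frac{1}{12}\right) 32 - 6\right) \frac{9}{2} = \left(- \frac{8}{3} - 6\right) \frac{9}{2} = \left(- \frac{26}{3}\right) \frac{9}{2} = -39$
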